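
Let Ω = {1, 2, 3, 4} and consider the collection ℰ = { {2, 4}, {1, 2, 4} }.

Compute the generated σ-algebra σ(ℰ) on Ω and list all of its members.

σ(ℰ) = { {}, {1}, {3}, {1, 3}, {2, 4}, {1, 2, 4}, {2, 3, 4}, Ω }

Derivation:
Take S₀ = ℰ ∪ {∅, Ω} = { {}, {2, 4}, {1, 2, 4}, Ω }.
Pass 1: +2 →
  {3}  = Ω∖{1, 2, 4}
  {1, 3}  = Ω∖{2, 4}
  [6 total]
Pass 2: +1 →
  {2, 3, 4}  = {3} ∪ {2, 4}
  [7 total]
Pass 3: 1 new —
  {1}  = Ω∖{2, 3, 4}
  [8 total]
Pass 4: closed — nothing new.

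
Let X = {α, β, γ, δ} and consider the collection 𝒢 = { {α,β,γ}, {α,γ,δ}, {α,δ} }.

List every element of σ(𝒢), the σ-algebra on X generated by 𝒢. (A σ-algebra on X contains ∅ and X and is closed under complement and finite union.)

Begin from { ∅, {α,δ}, {α,β,γ}, {α,γ,δ}, X } (that is, 𝒢 plus ∅ and X).
Round 1: 3 new —
  {β}  = {α,γ,δ}ᶜ
  {δ}  = {α,β,γ}ᶜ
  {β,γ}  = {α,δ}ᶜ
  [8 total]
Round 2: 3 new —
  {β,δ}  = {δ} ∪ {β}
  {α,β,δ}  = {β} ∪ {α,δ}
  {β,γ,δ}  = {δ} ∪ {β,γ}
  [11 total]
Round 3. New:
  {α}  = {β,γ,δ}ᶜ
  {γ}  = {α,β,δ}ᶜ
  {α,γ}  = {β,δ}ᶜ
  [14 total]
Round 4: +2 →
  {α,β}  = {β} ∪ {α}
  {γ,δ}  = {γ} ∪ {δ}
  [16 total]
Round 5: closed — nothing new.

|σ(𝒢)| = 16.  σ(𝒢) = { ∅, {α}, {β}, {γ}, {δ}, {α,β}, {α,γ}, {α,δ}, {β,γ}, {β,δ}, {γ,δ}, {α,β,γ}, {α,β,δ}, {α,γ,δ}, {β,γ,δ}, X }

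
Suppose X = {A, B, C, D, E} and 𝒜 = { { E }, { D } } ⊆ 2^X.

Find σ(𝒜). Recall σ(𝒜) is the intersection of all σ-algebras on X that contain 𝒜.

Start: 𝒜 ∪ {∅, X} = { {  }, { D }, { E }, X }.
Round 1: 3 new —
  { D, E }  = { D } ∪ { E }
  { A, B, C, D }  = { E }ᶜ
  { A, B, C, E }  = { D }ᶜ
  (now 7)
Round 2: +1 →
  { A, B, C }  = { D, E }ᶜ
  (now 8)
Round 3: stable.

Hence σ(𝒜) has 8 members: { {  }, { D }, { E }, { D, E }, { A, B, C }, { A, B, C, D }, { A, B, C, E }, X }.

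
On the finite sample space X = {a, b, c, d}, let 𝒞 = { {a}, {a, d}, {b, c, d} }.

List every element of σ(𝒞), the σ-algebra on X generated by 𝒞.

σ(𝒞) = { ∅, {a}, {d}, {a, d}, {b, c}, {a, b, c}, {b, c, d}, X }

Derivation:
Begin from { ∅, {a}, {a, d}, {b, c, d}, X } (that is, 𝒞 plus ∅ and X).
Iteration 1. New:
  {b, c}  = {a, d}ᶜ
  |family| = 6
Iteration 2 adds 1:
  {a, b, c}  = {b, c} ∪ {a}
  |family| = 7
Iteration 3. New:
  {d}  = {a, b, c}ᶜ
  |family| = 8
Iteration 4: already closed under ᶜ and ∪.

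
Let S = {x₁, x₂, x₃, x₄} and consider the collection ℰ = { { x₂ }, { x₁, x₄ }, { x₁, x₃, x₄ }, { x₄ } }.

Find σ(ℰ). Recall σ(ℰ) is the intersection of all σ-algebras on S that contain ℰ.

|σ(ℰ)| = 16.  σ(ℰ) = { {  }, { x₁ }, { x₂ }, { x₃ }, { x₄ }, { x₁, x₂ }, { x₁, x₃ }, { x₁, x₄ }, { x₂, x₃ }, { x₂, x₄ }, { x₃, x₄ }, { x₁, x₂, x₃ }, { x₁, x₂, x₄ }, { x₁, x₃, x₄ }, { x₂, x₃, x₄ }, S }

Derivation:
Start: ℰ ∪ {∅, S} = { {  }, { x₂ }, { x₄ }, { x₁, x₄ }, { x₁, x₃, x₄ }, S }.
Round 1 adds 4:
  { x₂, x₃ }  = { x₁, x₄ }ᶜ
  { x₂, x₄ }  = { x₄ } ∪ { x₂ }
  { x₁, x₂, x₃ }  = { x₄ }ᶜ
  { x₁, x₂, x₄ }  = { x₁, x₄ } ∪ { x₂ }
  — 10 sets.
Round 2: +3 →
  { x₃ }  = { x₁, x₂, x₄ }ᶜ
  { x₁, x₃ }  = { x₂, x₄ }ᶜ
  { x₂, x₃, x₄ }  = { x₂, x₃ } ∪ { x₄ }
  — 13 sets.
Round 3: 2 new —
  { x₁ }  = { x₂, x₃, x₄ }ᶜ
  { x₃, x₄ }  = { x₃ } ∪ { x₄ }
  — 15 sets.
Round 4. New:
  { x₁, x₂ }  = { x₃, x₄ }ᶜ
  — 16 sets.
Round 5 adds nothing — fixpoint reached.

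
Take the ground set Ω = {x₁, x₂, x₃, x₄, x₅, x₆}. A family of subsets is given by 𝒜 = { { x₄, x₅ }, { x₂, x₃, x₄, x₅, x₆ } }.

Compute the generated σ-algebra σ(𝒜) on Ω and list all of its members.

Seed the family with 𝒜 together with ∅ and Ω: { {}, { x₄, x₅ }, { x₂, x₃, x₄, x₅, x₆ }, Ω }.
Step 1 adds 2:
  { x₁ }  = complement { x₂, x₃, x₄, x₅, x₆ }
  { x₁, x₂, x₃, x₆ }  = complement { x₄, x₅ }
  (now 6)
Step 2 adds 1:
  { x₁, x₄, x₅ }  = { x₄, x₅ } ∪ { x₁ }
  (now 7)
Step 3. New:
  { x₂, x₃, x₆ }  = complement { x₁, x₄, x₅ }
  (now 8)
Step 4: closed — nothing new.

Hence σ(𝒜) has 8 members: { {}, { x₁ }, { x₄, x₅ }, { x₁, x₄, x₅ }, { x₂, x₃, x₆ }, { x₁, x₂, x₃, x₆ }, { x₂, x₃, x₄, x₅, x₆ }, Ω }.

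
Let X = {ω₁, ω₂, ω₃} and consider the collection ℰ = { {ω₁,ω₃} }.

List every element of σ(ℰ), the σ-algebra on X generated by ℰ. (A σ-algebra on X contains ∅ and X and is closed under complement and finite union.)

Seed the family with ℰ together with ∅ and X: { {}, {ω₁,ω₃}, X }.
Iteration 1: 1 new —
  {ω₂}  = complement {ω₁,ω₃}
Iteration 2: already closed under ᶜ and ∪.

|σ(ℰ)| = 4.  σ(ℰ) = { {}, {ω₂}, {ω₁,ω₃}, X }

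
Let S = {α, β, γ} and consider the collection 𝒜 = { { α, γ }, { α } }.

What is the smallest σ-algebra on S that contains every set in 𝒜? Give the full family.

σ(𝒜) (8 sets): { {  }, { α }, { β }, { γ }, { α, β }, { α, γ }, { β, γ }, S }

Derivation:
Start: 𝒜 ∪ {∅, S} = { {  }, { α }, { α, γ }, S }.
Iteration 1 (2 new):
  { β }  = ᶜ of { α, γ }
  { β, γ }  = ᶜ of { α }
  [6 total]
Iteration 2 adds 1:
  { α, β }  = { β } ∪ { α }
  [7 total]
Iteration 3. New:
  { γ }  = ᶜ of { α, β }
  [8 total]
After Iteration 4 the family is unchanged; done.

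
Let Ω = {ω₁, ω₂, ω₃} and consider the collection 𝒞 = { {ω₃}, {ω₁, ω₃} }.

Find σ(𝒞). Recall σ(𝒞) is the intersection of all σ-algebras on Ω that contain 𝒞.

|σ(𝒞)| = 8.  σ(𝒞) = { ∅, {ω₁}, {ω₂}, {ω₃}, {ω₁, ω₂}, {ω₁, ω₃}, {ω₂, ω₃}, Ω }

Trace:
Start: 𝒞 ∪ {∅, Ω} = { ∅, {ω₃}, {ω₁, ω₃}, Ω }.
Round 1 adds 2:
  {ω₂}  = ᶜ of {ω₁, ω₃}
  {ω₁, ω₂}  = ᶜ of {ω₃}
  (now 6)
Round 2 (1 new):
  {ω₂, ω₃}  = {ω₃} ∪ {ω₂}
  (now 7)
Round 3. New:
  {ω₁}  = ᶜ of {ω₂, ω₃}
  (now 8)
Round 4: no new sets; the family is a σ-algebra.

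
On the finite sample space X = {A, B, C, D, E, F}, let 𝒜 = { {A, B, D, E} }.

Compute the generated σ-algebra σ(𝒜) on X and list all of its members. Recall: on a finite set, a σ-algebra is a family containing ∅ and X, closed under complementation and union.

Start: 𝒜 ∪ {∅, X} = { {}, {A, B, D, E}, X }.
Round 1: +1 →
  {C, F}  = X∖{A, B, D, E}
  — 4 sets.
Round 2: closed — nothing new.

Therefore σ(𝒜) = { {}, {C, F}, {A, B, D, E}, X } (|σ(𝒜)| = 4).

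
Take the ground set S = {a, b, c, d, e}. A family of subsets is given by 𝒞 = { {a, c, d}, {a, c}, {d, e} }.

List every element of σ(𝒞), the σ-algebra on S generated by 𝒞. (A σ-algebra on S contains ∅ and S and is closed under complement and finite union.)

Start: 𝒞 ∪ {∅, S} = { {}, {a, c}, {d, e}, {a, c, d}, S }.
Round 1 adds 4:
  {b, e}  = complement {a, c, d}
  {a, b, c}  = complement {d, e}
  {b, d, e}  = complement {a, c}
  {a, c, d, e}  = {d, e} ∪ {a, c, d}
  — 9 sets.
Round 2. New:
  {b}  = complement {a, c, d, e}
  {a, b, c, d}  = {a, b, c} ∪ {a, c, d}
  {a, b, c, e}  = {b, e} ∪ {a, b, c}
  — 12 sets.
Round 3 adds 2:
  {d}  = complement {a, b, c, e}
  {e}  = complement {a, b, c, d}
  — 14 sets.
Round 4 (2 new):
  {b, d}  = {d} ∪ {b}
  {a, c, e}  = {a, c} ∪ {e}
  — 16 sets.
Round 5: no new sets; the family is a σ-algebra.

Therefore σ(𝒞) = { {}, {b}, {d}, {e}, {a, c}, {b, d}, {b, e}, {d, e}, {a, b, c}, {a, c, d}, {a, c, e}, {b, d, e}, {a, b, c, d}, {a, b, c, e}, {a, c, d, e}, S } (|σ(𝒞)| = 16).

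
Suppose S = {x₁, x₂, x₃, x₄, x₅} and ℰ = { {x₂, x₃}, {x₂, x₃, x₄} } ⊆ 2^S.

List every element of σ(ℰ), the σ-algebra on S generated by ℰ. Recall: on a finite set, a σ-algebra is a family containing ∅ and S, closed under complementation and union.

Seed the family with ℰ together with ∅ and S: { ∅, {x₂, x₃}, {x₂, x₃, x₄}, S }.
Iteration 1: 2 new —
  {x₁, x₅}  = {x₂, x₃, x₄}ᶜ
  {x₁, x₄, x₅}  = {x₂, x₃}ᶜ
  |family| = 6
Iteration 2: 1 new —
  {x₁, x₂, x₃, x₅}  = {x₂, x₃} ∪ {x₁, x₅}
  |family| = 7
Iteration 3. New:
  {x₄}  = {x₁, x₂, x₃, x₅}ᶜ
  |family| = 8
Iteration 4: stable.

Hence σ(ℰ) has 8 members: { ∅, {x₄}, {x₁, x₅}, {x₂, x₃}, {x₁, x₄, x₅}, {x₂, x₃, x₄}, {x₁, x₂, x₃, x₅}, S }.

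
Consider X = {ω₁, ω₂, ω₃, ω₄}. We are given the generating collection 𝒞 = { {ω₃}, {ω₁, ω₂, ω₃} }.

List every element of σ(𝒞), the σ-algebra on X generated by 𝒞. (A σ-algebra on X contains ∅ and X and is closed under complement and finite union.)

Begin from { {}, {ω₃}, {ω₁, ω₂, ω₃}, X } (that is, 𝒞 plus ∅ and X).
Iteration 1: 2 new —
  {ω₄}  = {ω₁, ω₂, ω₃}ᶜ
  {ω₁, ω₂, ω₄}  = {ω₃}ᶜ
  — 6 sets.
Iteration 2: +1 →
  {ω₃, ω₄}  = {ω₃} ∪ {ω₄}
  — 7 sets.
Iteration 3 adds 1:
  {ω₁, ω₂}  = {ω₃, ω₄}ᶜ
  — 8 sets.
Iteration 4: closed — nothing new.

σ(𝒞) = { {}, {ω₃}, {ω₄}, {ω₁, ω₂}, {ω₃, ω₄}, {ω₁, ω₂, ω₃}, {ω₁, ω₂, ω₄}, X }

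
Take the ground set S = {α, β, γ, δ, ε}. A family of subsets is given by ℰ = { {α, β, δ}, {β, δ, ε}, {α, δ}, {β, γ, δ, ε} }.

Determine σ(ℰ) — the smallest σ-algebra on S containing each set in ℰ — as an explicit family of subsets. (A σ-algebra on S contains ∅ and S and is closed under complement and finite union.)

Take S₀ = ℰ ∪ {∅, S} = { ∅, {α, δ}, {α, β, δ}, {β, δ, ε}, {β, γ, δ, ε}, S }.
Pass 1: 5 new —
  {α}  = complement {β, γ, δ, ε}
  {α, γ}  = complement {β, δ, ε}
  {γ, ε}  = complement {α, β, δ}
  {β, γ, ε}  = complement {α, δ}
  {α, β, δ, ε}  = {α, δ} ∪ {β, δ, ε}
  — 11 sets.
Pass 2 (6 new):
  {γ}  = complement {α, β, δ, ε}
  {α, γ, δ}  = {α, δ} ∪ {α, γ}
  {α, γ, ε}  = {α, γ} ∪ {γ, ε}
  {α, β, γ, δ}  = {α, β, δ} ∪ {α, γ}
  {α, β, γ, ε}  = {β, γ, ε} ∪ {α, γ}
  {α, γ, δ, ε}  = {α, δ} ∪ {γ, ε}
  — 17 sets.
Pass 3: 5 new —
  {β}  = complement {α, γ, δ, ε}
  {δ}  = complement {α, β, γ, ε}
  {ε}  = complement {α, β, γ, δ}
  {β, δ}  = complement {α, γ, ε}
  {β, ε}  = complement {α, γ, δ}
  — 22 sets.
Pass 4: 10 new —
  {α, β}  = {β} ∪ {α}
  {α, ε}  = {ε} ∪ {α}
  {β, γ}  = {β} ∪ {γ}
  {γ, δ}  = {γ} ∪ {δ}
  {δ, ε}  = {ε} ∪ {δ}
  {α, β, γ}  = {β} ∪ {α, γ}
  {α, β, ε}  = {β, ε} ∪ {α}
  {α, δ, ε}  = {ε} ∪ {α, δ}
  {β, γ, δ}  = {γ} ∪ {β, δ}
  {γ, δ, ε}  = {δ} ∪ {γ, ε}
  — 32 sets.
Pass 5: already closed under ᶜ and ∪.

Therefore σ(ℰ) = { ∅, {α}, {β}, {γ}, {δ}, {ε}, {α, β}, {α, γ}, {α, δ}, {α, ε}, {β, γ}, {β, δ}, {β, ε}, {γ, δ}, {γ, ε}, {δ, ε}, {α, β, γ}, {α, β, δ}, {α, β, ε}, {α, γ, δ}, {α, γ, ε}, {α, δ, ε}, {β, γ, δ}, {β, γ, ε}, {β, δ, ε}, {γ, δ, ε}, {α, β, γ, δ}, {α, β, γ, ε}, {α, β, δ, ε}, {α, γ, δ, ε}, {β, γ, δ, ε}, S } (|σ(ℰ)| = 32).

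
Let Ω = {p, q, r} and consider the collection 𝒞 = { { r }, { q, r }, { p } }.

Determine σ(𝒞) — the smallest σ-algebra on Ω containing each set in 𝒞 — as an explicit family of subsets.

σ(𝒞) = { {  }, { p }, { q }, { r }, { p, q }, { p, r }, { q, r }, Ω }

Check:
Begin from { {  }, { p }, { r }, { q, r }, Ω } (that is, 𝒞 plus ∅ and Ω).
Iteration 1: +2 →
  { p, q }  = ᶜ of { r }
  { p, r }  = { r } ∪ { p }
  — 7 sets.
Iteration 2 (1 new):
  { q }  = ᶜ of { p, r }
  — 8 sets.
Iteration 3: already closed under ᶜ and ∪.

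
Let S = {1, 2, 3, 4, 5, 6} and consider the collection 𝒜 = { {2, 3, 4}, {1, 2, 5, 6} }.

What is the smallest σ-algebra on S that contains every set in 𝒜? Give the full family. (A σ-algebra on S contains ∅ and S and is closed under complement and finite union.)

Take S₀ = 𝒜 ∪ {∅, S} = { {}, {2, 3, 4}, {1, 2, 5, 6}, S }.
Pass 1: +2 →
  {3, 4}  = {1, 2, 5, 6}ᶜ
  {1, 5, 6}  = {2, 3, 4}ᶜ
  (now 6)
Pass 2 (1 new):
  {1, 3, 4, 5, 6}  = {3, 4} ∪ {1, 5, 6}
  (now 7)
Pass 3: +1 →
  {2}  = {1, 3, 4, 5, 6}ᶜ
  (now 8)
Pass 4: no new sets; the family is a σ-algebra.

|σ(𝒜)| = 8.  σ(𝒜) = { {}, {2}, {3, 4}, {1, 5, 6}, {2, 3, 4}, {1, 2, 5, 6}, {1, 3, 4, 5, 6}, S }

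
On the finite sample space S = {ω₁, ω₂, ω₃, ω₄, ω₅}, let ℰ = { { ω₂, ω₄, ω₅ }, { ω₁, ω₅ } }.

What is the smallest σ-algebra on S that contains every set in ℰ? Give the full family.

Answer: σ(ℰ) = { ∅, { ω₁ }, { ω₃ }, { ω₅ }, { ω₁, ω₃ }, { ω₁, ω₅ }, { ω₂, ω₄ }, { ω₃, ω₅ }, { ω₁, ω₂, ω₄ }, { ω₁, ω₃, ω₅ }, { ω₂, ω₃, ω₄ }, { ω₂, ω₄, ω₅ }, { ω₁, ω₂, ω₃, ω₄ }, { ω₁, ω₂, ω₄, ω₅ }, { ω₂, ω₃, ω₄, ω₅ }, S }

Derivation:
Start: ℰ ∪ {∅, S} = { ∅, { ω₁, ω₅ }, { ω₂, ω₄, ω₅ }, S }.
Round 1: 3 new —
  { ω₁, ω₃ }  = ᶜ of { ω₂, ω₄, ω₅ }
  { ω₂, ω₃, ω₄ }  = ᶜ of { ω₁, ω₅ }
  { ω₁, ω₂, ω₄, ω₅ }  = { ω₂, ω₄, ω₅ } ∪ { ω₁, ω₅ }
  — 7 sets.
Round 2 adds 4:
  { ω₃ }  = ᶜ of { ω₁, ω₂, ω₄, ω₅ }
  { ω₁, ω₃, ω₅ }  = { ω₁, ω₃ } ∪ { ω₁, ω₅ }
  { ω₁, ω₂, ω₃, ω₄ }  = { ω₂, ω₃, ω₄ } ∪ { ω₁, ω₃ }
  { ω₂, ω₃, ω₄, ω₅ }  = { ω₂, ω₃, ω₄ } ∪ { ω₂, ω₄, ω₅ }
  — 11 sets.
Round 3 (3 new):
  { ω₁ }  = ᶜ of { ω₂, ω₃, ω₄, ω₅ }
  { ω₅ }  = ᶜ of { ω₁, ω₂, ω₃, ω₄ }
  { ω₂, ω₄ }  = ᶜ of { ω₁, ω₃, ω₅ }
  — 14 sets.
Round 4 adds 2:
  { ω₃, ω₅ }  = { ω₃ } ∪ { ω₅ }
  { ω₁, ω₂, ω₄ }  = { ω₂, ω₄ } ∪ { ω₁ }
  — 16 sets.
After Round 5 the family is unchanged; done.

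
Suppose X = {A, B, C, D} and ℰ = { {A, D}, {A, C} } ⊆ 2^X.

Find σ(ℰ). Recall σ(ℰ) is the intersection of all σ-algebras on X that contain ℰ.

Answer: σ(ℰ) = { ∅, {A}, {B}, {C}, {D}, {A, B}, {A, C}, {A, D}, {B, C}, {B, D}, {C, D}, {A, B, C}, {A, B, D}, {A, C, D}, {B, C, D}, X }

Trace:
Begin from { ∅, {A, C}, {A, D}, X } (that is, ℰ plus ∅ and X).
Iteration 1: 3 new —
  {B, C}  = {A, D}ᶜ
  {B, D}  = {A, C}ᶜ
  {A, C, D}  = {A, C} ∪ {A, D}
  (now 7)
Iteration 2 adds 4:
  {B}  = {A, C, D}ᶜ
  {A, B, C}  = {B, C} ∪ {A, C}
  {A, B, D}  = {A, D} ∪ {B, D}
  {B, C, D}  = {B, C} ∪ {B, D}
  (now 11)
Iteration 3 (3 new):
  {A}  = {B, C, D}ᶜ
  {C}  = {A, B, D}ᶜ
  {D}  = {A, B, C}ᶜ
  (now 14)
Iteration 4: 2 new —
  {A, B}  = {B} ∪ {A}
  {C, D}  = {C} ∪ {D}
  (now 16)
Iteration 5 adds nothing — fixpoint reached.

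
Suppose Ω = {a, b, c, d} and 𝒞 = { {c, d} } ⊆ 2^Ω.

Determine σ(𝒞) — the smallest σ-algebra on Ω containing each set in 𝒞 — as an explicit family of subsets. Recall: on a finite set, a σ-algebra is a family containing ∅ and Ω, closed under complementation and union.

σ(𝒞) = { {}, {a, b}, {c, d}, Ω }

Check:
Seed the family with 𝒞 together with ∅ and Ω: { {}, {c, d}, Ω }.
Iteration 1 adds 1:
  {a, b}  = {c, d}ᶜ
  (now 4)
Iteration 2: closed — nothing new.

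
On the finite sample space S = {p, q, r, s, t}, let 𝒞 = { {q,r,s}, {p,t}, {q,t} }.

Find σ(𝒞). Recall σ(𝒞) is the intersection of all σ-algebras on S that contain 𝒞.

σ(𝒞) = { {}, {p}, {q}, {t}, {p,q}, {p,t}, {q,t}, {r,s}, {p,q,t}, {p,r,s}, {q,r,s}, {r,s,t}, {p,q,r,s}, {p,r,s,t}, {q,r,s,t}, S }

Check:
Take S₀ = 𝒞 ∪ {∅, S} = { {}, {p,t}, {q,t}, {q,r,s}, S }.
Pass 1: +3 →
  {p,q,t}  = {q,t} ∪ {p,t}
  {p,r,s}  = complement {q,t}
  {q,r,s,t}  = {q,t} ∪ {q,r,s}
  [8 total]
Pass 2: +4 →
  {p}  = complement {q,r,s,t}
  {r,s}  = complement {p,q,t}
  {p,q,r,s}  = {p,r,s} ∪ {q,r,s}
  {p,r,s,t}  = {p,r,s} ∪ {p,t}
  [12 total]
Pass 3. New:
  {q}  = complement {p,r,s,t}
  {t}  = complement {p,q,r,s}
  [14 total]
Pass 4: +2 →
  {p,q}  = {q} ∪ {p}
  {r,s,t}  = {r,s} ∪ {t}
  [16 total]
After Pass 5 the family is unchanged; done.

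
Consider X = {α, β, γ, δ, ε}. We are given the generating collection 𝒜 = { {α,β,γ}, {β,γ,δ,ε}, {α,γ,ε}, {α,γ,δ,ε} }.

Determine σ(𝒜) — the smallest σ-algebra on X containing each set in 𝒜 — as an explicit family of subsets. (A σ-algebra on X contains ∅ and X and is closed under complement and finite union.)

Take S₀ = 𝒜 ∪ {∅, X} = { ∅, {α,β,γ}, {α,γ,ε}, {α,γ,δ,ε}, {β,γ,δ,ε}, X }.
Pass 1. New:
  {α}  = complement {β,γ,δ,ε}
  {β}  = complement {α,γ,δ,ε}
  {β,δ}  = complement {α,γ,ε}
  {δ,ε}  = complement {α,β,γ}
  {α,β,γ,ε}  = {α,β,γ} ∪ {α,γ,ε}
  [11 total]
Pass 2 (6 new):
  {δ}  = complement {α,β,γ,ε}
  {α,β}  = {β} ∪ {α}
  {α,β,δ}  = {β,δ} ∪ {α}
  {α,δ,ε}  = {δ,ε} ∪ {α}
  {β,δ,ε}  = {β} ∪ {δ,ε}
  {α,β,γ,δ}  = {α,β,γ} ∪ {β,δ}
  [17 total]
Pass 3 (7 new):
  {ε}  = complement {α,β,γ,δ}
  {α,γ}  = complement {β,δ,ε}
  {α,δ}  = {δ} ∪ {α}
  {β,γ}  = complement {α,δ,ε}
  {γ,ε}  = complement {α,β,δ}
  {γ,δ,ε}  = complement {α,β}
  {α,β,δ,ε}  = {δ,ε} ∪ {α,β,δ}
  [24 total]
Pass 4: +7 →
  {γ}  = complement {α,β,δ,ε}
  {α,ε}  = {ε} ∪ {α}
  {β,ε}  = {β} ∪ {ε}
  {α,β,ε}  = {α,β} ∪ {ε}
  {α,γ,δ}  = {α,δ} ∪ {α,γ}
  {β,γ,δ}  = {β,γ} ∪ {δ}
  {β,γ,ε}  = complement {α,δ}
  [31 total]
Pass 5 (1 new):
  {γ,δ}  = complement {α,β,ε}
  [32 total]
Pass 6: already closed under ᶜ and ∪.

|σ(𝒜)| = 32.  σ(𝒜) = { ∅, {α}, {β}, {γ}, {δ}, {ε}, {α,β}, {α,γ}, {α,δ}, {α,ε}, {β,γ}, {β,δ}, {β,ε}, {γ,δ}, {γ,ε}, {δ,ε}, {α,β,γ}, {α,β,δ}, {α,β,ε}, {α,γ,δ}, {α,γ,ε}, {α,δ,ε}, {β,γ,δ}, {β,γ,ε}, {β,δ,ε}, {γ,δ,ε}, {α,β,γ,δ}, {α,β,γ,ε}, {α,β,δ,ε}, {α,γ,δ,ε}, {β,γ,δ,ε}, X }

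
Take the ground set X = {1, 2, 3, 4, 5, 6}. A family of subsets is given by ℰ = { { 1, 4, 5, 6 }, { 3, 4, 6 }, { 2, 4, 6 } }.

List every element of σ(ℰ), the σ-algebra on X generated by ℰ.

σ(ℰ) (16 sets): { {}, { 2 }, { 3 }, { 1, 5 }, { 2, 3 }, { 4, 6 }, { 1, 2, 5 }, { 1, 3, 5 }, { 2, 4, 6 }, { 3, 4, 6 }, { 1, 2, 3, 5 }, { 1, 4, 5, 6 }, { 2, 3, 4, 6 }, { 1, 2, 4, 5, 6 }, { 1, 3, 4, 5, 6 }, X }

Working:
Seed the family with ℰ together with ∅ and X: { {}, { 2, 4, 6 }, { 3, 4, 6 }, { 1, 4, 5, 6 }, X }.
Step 1 (6 new):
  { 2, 3 }  = { 1, 4, 5, 6 }ᶜ
  { 1, 2, 5 }  = { 3, 4, 6 }ᶜ
  { 1, 3, 5 }  = { 2, 4, 6 }ᶜ
  { 2, 3, 4, 6 }  = { 2, 4, 6 } ∪ { 3, 4, 6 }
  { 1, 2, 4, 5, 6 }  = { 2, 4, 6 } ∪ { 1, 4, 5, 6 }
  { 1, 3, 4, 5, 6 }  = { 1, 4, 5, 6 } ∪ { 3, 4, 6 }
  — 11 sets.
Step 2 adds 4:
  { 2 }  = { 1, 3, 4, 5, 6 }ᶜ
  { 3 }  = { 1, 2, 4, 5, 6 }ᶜ
  { 1, 5 }  = { 2, 3, 4, 6 }ᶜ
  { 1, 2, 3, 5 }  = { 1, 3, 5 } ∪ { 1, 2, 5 }
  — 15 sets.
Step 3: +1 →
  { 4, 6 }  = { 1, 2, 3, 5 }ᶜ
  — 16 sets.
Step 4: stable.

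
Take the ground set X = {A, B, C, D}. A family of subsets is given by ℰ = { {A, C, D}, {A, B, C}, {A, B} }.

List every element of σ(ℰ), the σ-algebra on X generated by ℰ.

Begin from { ∅, {A, B}, {A, B, C}, {A, C, D}, X } (that is, ℰ plus ∅ and X).
Pass 1: 3 new —
  {B}  = X∖{A, C, D}
  {D}  = X∖{A, B, C}
  {C, D}  = X∖{A, B}
Pass 2: 3 new —
  {B, D}  = {D} ∪ {B}
  {A, B, D}  = {D} ∪ {A, B}
  {B, C, D}  = {B} ∪ {C, D}
Pass 3: +3 →
  {A}  = X∖{B, C, D}
  {C}  = X∖{A, B, D}
  {A, C}  = X∖{B, D}
Pass 4 (2 new):
  {A, D}  = {D} ∪ {A}
  {B, C}  = {C} ∪ {B}
After Pass 5 the family is unchanged; done.

Hence σ(ℰ) has 16 members: { ∅, {A}, {B}, {C}, {D}, {A, B}, {A, C}, {A, D}, {B, C}, {B, D}, {C, D}, {A, B, C}, {A, B, D}, {A, C, D}, {B, C, D}, X }.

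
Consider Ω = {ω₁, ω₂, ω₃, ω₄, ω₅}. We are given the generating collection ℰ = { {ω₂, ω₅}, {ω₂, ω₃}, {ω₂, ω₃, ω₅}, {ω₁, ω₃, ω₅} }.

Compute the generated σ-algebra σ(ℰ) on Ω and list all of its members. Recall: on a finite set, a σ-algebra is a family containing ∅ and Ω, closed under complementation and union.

Answer: σ(ℰ) = { {}, {ω₁}, {ω₂}, {ω₃}, {ω₄}, {ω₅}, {ω₁, ω₂}, {ω₁, ω₃}, {ω₁, ω₄}, {ω₁, ω₅}, {ω₂, ω₃}, {ω₂, ω₄}, {ω₂, ω₅}, {ω₃, ω₄}, {ω₃, ω₅}, {ω₄, ω₅}, {ω₁, ω₂, ω₃}, {ω₁, ω₂, ω₄}, {ω₁, ω₂, ω₅}, {ω₁, ω₃, ω₄}, {ω₁, ω₃, ω₅}, {ω₁, ω₄, ω₅}, {ω₂, ω₃, ω₄}, {ω₂, ω₃, ω₅}, {ω₂, ω₄, ω₅}, {ω₃, ω₄, ω₅}, {ω₁, ω₂, ω₃, ω₄}, {ω₁, ω₂, ω₃, ω₅}, {ω₁, ω₂, ω₄, ω₅}, {ω₁, ω₃, ω₄, ω₅}, {ω₂, ω₃, ω₄, ω₅}, Ω }

Trace:
Take S₀ = ℰ ∪ {∅, Ω} = { {}, {ω₂, ω₃}, {ω₂, ω₅}, {ω₁, ω₃, ω₅}, {ω₂, ω₃, ω₅}, Ω }.
Iteration 1: +5 →
  {ω₁, ω₄}  = {ω₂, ω₃, ω₅}ᶜ
  {ω₂, ω₄}  = {ω₁, ω₃, ω₅}ᶜ
  {ω₁, ω₃, ω₄}  = {ω₂, ω₅}ᶜ
  {ω₁, ω₄, ω₅}  = {ω₂, ω₃}ᶜ
  {ω₁, ω₂, ω₃, ω₅}  = {ω₂, ω₅} ∪ {ω₁, ω₃, ω₅}
  — 11 sets.
Iteration 2. New:
  {ω₄}  = {ω₁, ω₂, ω₃, ω₅}ᶜ
  {ω₁, ω₂, ω₄}  = {ω₁, ω₄} ∪ {ω₂, ω₄}
  {ω₂, ω₃, ω₄}  = {ω₂, ω₃} ∪ {ω₂, ω₄}
  {ω₂, ω₄, ω₅}  = {ω₂, ω₅} ∪ {ω₂, ω₄}
  {ω₁, ω₂, ω₃, ω₄}  = {ω₁, ω₃, ω₄} ∪ {ω₂, ω₃}
  {ω₁, ω₂, ω₄, ω₅}  = {ω₁, ω₄, ω₅} ∪ {ω₂, ω₅}
  {ω₁, ω₃, ω₄, ω₅}  = {ω₁, ω₄, ω₅} ∪ {ω₁, ω₃, ω₅}
  {ω₂, ω₃, ω₄, ω₅}  = {ω₂, ω₃, ω₅} ∪ {ω₂, ω₄}
  — 19 sets.
Iteration 3: +7 →
  {ω₁}  = {ω₂, ω₃, ω₄, ω₅}ᶜ
  {ω₂}  = {ω₁, ω₃, ω₄, ω₅}ᶜ
  {ω₃}  = {ω₁, ω₂, ω₄, ω₅}ᶜ
  {ω₅}  = {ω₁, ω₂, ω₃, ω₄}ᶜ
  {ω₁, ω₃}  = {ω₂, ω₄, ω₅}ᶜ
  {ω₁, ω₅}  = {ω₂, ω₃, ω₄}ᶜ
  {ω₃, ω₅}  = {ω₁, ω₂, ω₄}ᶜ
  — 26 sets.
Iteration 4 adds 6:
  {ω₁, ω₂}  = {ω₂} ∪ {ω₁}
  {ω₃, ω₄}  = {ω₃} ∪ {ω₄}
  {ω₄, ω₅}  = {ω₅} ∪ {ω₄}
  {ω₁, ω₂, ω₃}  = {ω₂} ∪ {ω₁, ω₃}
  {ω₁, ω₂, ω₅}  = {ω₂, ω₅} ∪ {ω₁, ω₅}
  {ω₃, ω₄, ω₅}  = {ω₄} ∪ {ω₃, ω₅}
  — 32 sets.
After Iteration 5 the family is unchanged; done.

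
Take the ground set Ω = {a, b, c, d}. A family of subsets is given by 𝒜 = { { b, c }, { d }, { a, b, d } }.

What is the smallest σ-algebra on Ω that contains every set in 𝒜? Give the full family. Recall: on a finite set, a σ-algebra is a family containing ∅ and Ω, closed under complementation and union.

|σ(𝒜)| = 16.  σ(𝒜) = { ∅, { a }, { b }, { c }, { d }, { a, b }, { a, c }, { a, d }, { b, c }, { b, d }, { c, d }, { a, b, c }, { a, b, d }, { a, c, d }, { b, c, d }, Ω }

Check:
Take S₀ = 𝒜 ∪ {∅, Ω} = { ∅, { d }, { b, c }, { a, b, d }, Ω }.
Round 1 adds 4:
  { c }  = Ω∖{ a, b, d }
  { a, d }  = Ω∖{ b, c }
  { a, b, c }  = Ω∖{ d }
  { b, c, d }  = { b, c } ∪ { d }
  |family| = 9
Round 2. New:
  { a }  = Ω∖{ b, c, d }
  { c, d }  = { c } ∪ { d }
  { a, c, d }  = { c } ∪ { a, d }
  |family| = 12
Round 3. New:
  { b }  = Ω∖{ a, c, d }
  { a, b }  = Ω∖{ c, d }
  { a, c }  = { c } ∪ { a }
  |family| = 15
Round 4 (1 new):
  { b, d }  = Ω∖{ a, c }
  |family| = 16
Round 5: stable.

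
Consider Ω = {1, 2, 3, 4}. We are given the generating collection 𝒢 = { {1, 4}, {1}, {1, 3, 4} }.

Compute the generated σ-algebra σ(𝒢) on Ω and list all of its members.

Begin from { {}, {1}, {1, 4}, {1, 3, 4}, Ω } (that is, 𝒢 plus ∅ and Ω).
Pass 1: 3 new —
  {2}  = {1, 3, 4}ᶜ
  {2, 3}  = {1, 4}ᶜ
  {2, 3, 4}  = {1}ᶜ
Pass 2: +3 →
  {1, 2}  = {2} ∪ {1}
  {1, 2, 3}  = {2, 3} ∪ {1}
  {1, 2, 4}  = {2} ∪ {1, 4}
Pass 3 (3 new):
  {3}  = {1, 2, 4}ᶜ
  {4}  = {1, 2, 3}ᶜ
  {3, 4}  = {1, 2}ᶜ
Pass 4. New:
  {1, 3}  = {3} ∪ {1}
  {2, 4}  = {4} ∪ {2}
After Pass 5 the family is unchanged; done.

σ(𝒢) = { {}, {1}, {2}, {3}, {4}, {1, 2}, {1, 3}, {1, 4}, {2, 3}, {2, 4}, {3, 4}, {1, 2, 3}, {1, 2, 4}, {1, 3, 4}, {2, 3, 4}, Ω }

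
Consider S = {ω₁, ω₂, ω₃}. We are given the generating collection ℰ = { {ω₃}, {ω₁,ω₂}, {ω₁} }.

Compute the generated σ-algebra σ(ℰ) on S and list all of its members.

Answer: σ(ℰ) = { {}, {ω₁}, {ω₂}, {ω₃}, {ω₁,ω₂}, {ω₁,ω₃}, {ω₂,ω₃}, S }

Check:
Begin from { {}, {ω₁}, {ω₃}, {ω₁,ω₂}, S } (that is, ℰ plus ∅ and S).
Iteration 1: 2 new —
  {ω₁,ω₃}  = {ω₃} ∪ {ω₁}
  {ω₂,ω₃}  = complement {ω₁}
  |family| = 7
Iteration 2: 1 new —
  {ω₂}  = complement {ω₁,ω₃}
  |family| = 8
Iteration 3: already closed under ᶜ and ∪.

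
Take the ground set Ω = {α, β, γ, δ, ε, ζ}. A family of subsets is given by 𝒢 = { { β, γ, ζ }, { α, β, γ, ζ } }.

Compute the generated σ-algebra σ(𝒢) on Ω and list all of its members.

σ(𝒢) = { {}, { α }, { δ, ε }, { α, δ, ε }, { β, γ, ζ }, { α, β, γ, ζ }, { β, γ, δ, ε, ζ }, Ω }

Check:
Seed the family with 𝒢 together with ∅ and Ω: { {}, { β, γ, ζ }, { α, β, γ, ζ }, Ω }.
Step 1 adds 2:
  { δ, ε }  = complement { α, β, γ, ζ }
  { α, δ, ε }  = complement { β, γ, ζ }
  (now 6)
Step 2: 1 new —
  { β, γ, δ, ε, ζ }  = { δ, ε } ∪ { β, γ, ζ }
  (now 7)
Step 3 (1 new):
  { α }  = complement { β, γ, δ, ε, ζ }
  (now 8)
Step 4: already closed under ᶜ and ∪.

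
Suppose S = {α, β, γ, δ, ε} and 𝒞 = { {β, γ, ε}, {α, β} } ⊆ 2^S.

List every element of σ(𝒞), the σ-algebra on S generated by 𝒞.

σ(𝒞) = { {}, {α}, {β}, {δ}, {α, β}, {α, δ}, {β, δ}, {γ, ε}, {α, β, δ}, {α, γ, ε}, {β, γ, ε}, {γ, δ, ε}, {α, β, γ, ε}, {α, γ, δ, ε}, {β, γ, δ, ε}, S }

Trace:
Take S₀ = 𝒞 ∪ {∅, S} = { {}, {α, β}, {β, γ, ε}, S }.
Round 1: +3 →
  {α, δ}  = ᶜ of {β, γ, ε}
  {γ, δ, ε}  = ᶜ of {α, β}
  {α, β, γ, ε}  = {α, β} ∪ {β, γ, ε}
  [7 total]
Round 2 (4 new):
  {δ}  = ᶜ of {α, β, γ, ε}
  {α, β, δ}  = {α, δ} ∪ {α, β}
  {α, γ, δ, ε}  = {γ, δ, ε} ∪ {α, δ}
  {β, γ, δ, ε}  = {γ, δ, ε} ∪ {β, γ, ε}
  [11 total]
Round 3 (3 new):
  {α}  = ᶜ of {β, γ, δ, ε}
  {β}  = ᶜ of {α, γ, δ, ε}
  {γ, ε}  = ᶜ of {α, β, δ}
  [14 total]
Round 4: 2 new —
  {β, δ}  = {δ} ∪ {β}
  {α, γ, ε}  = {γ, ε} ∪ {α}
  [16 total]
Round 5: no new sets; the family is a σ-algebra.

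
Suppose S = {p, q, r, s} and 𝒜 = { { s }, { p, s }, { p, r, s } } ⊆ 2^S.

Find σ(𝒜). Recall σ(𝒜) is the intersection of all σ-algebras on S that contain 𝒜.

Seed the family with 𝒜 together with ∅ and S: { {}, { s }, { p, s }, { p, r, s }, S }.
Step 1: +3 →
  { q }  = { p, r, s }ᶜ
  { q, r }  = { p, s }ᶜ
  { p, q, r }  = { s }ᶜ
  (now 8)
Step 2: +3 →
  { q, s }  = { s } ∪ { q }
  { p, q, s }  = { q } ∪ { p, s }
  { q, r, s }  = { s } ∪ { q, r }
  (now 11)
Step 3. New:
  { p }  = { q, r, s }ᶜ
  { r }  = { p, q, s }ᶜ
  { p, r }  = { q, s }ᶜ
  (now 14)
Step 4. New:
  { p, q }  = { q } ∪ { p }
  { r, s }  = { r } ∪ { s }
  (now 16)
After Step 5 the family is unchanged; done.

Hence σ(𝒜) has 16 members: { {}, { p }, { q }, { r }, { s }, { p, q }, { p, r }, { p, s }, { q, r }, { q, s }, { r, s }, { p, q, r }, { p, q, s }, { p, r, s }, { q, r, s }, S }.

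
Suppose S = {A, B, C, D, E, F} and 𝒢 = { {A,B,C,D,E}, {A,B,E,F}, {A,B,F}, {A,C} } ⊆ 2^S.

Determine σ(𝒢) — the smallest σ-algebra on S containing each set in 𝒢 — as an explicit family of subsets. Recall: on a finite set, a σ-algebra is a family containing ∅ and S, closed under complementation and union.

|σ(𝒢)| = 64.  σ(𝒢) = { {}, {A}, {B}, {C}, {D}, {E}, {F}, {A,B}, {A,C}, {A,D}, {A,E}, {A,F}, {B,C}, {B,D}, {B,E}, {B,F}, {C,D}, {C,E}, {C,F}, {D,E}, {D,F}, {E,F}, {A,B,C}, {A,B,D}, {A,B,E}, {A,B,F}, {A,C,D}, {A,C,E}, {A,C,F}, {A,D,E}, {A,D,F}, {A,E,F}, {B,C,D}, {B,C,E}, {B,C,F}, {B,D,E}, {B,D,F}, {B,E,F}, {C,D,E}, {C,D,F}, {C,E,F}, {D,E,F}, {A,B,C,D}, {A,B,C,E}, {A,B,C,F}, {A,B,D,E}, {A,B,D,F}, {A,B,E,F}, {A,C,D,E}, {A,C,D,F}, {A,C,E,F}, {A,D,E,F}, {B,C,D,E}, {B,C,D,F}, {B,C,E,F}, {B,D,E,F}, {C,D,E,F}, {A,B,C,D,E}, {A,B,C,D,F}, {A,B,C,E,F}, {A,B,D,E,F}, {A,C,D,E,F}, {B,C,D,E,F}, S }

Derivation:
Start: 𝒢 ∪ {∅, S} = { {}, {A,C}, {A,B,F}, {A,B,E,F}, {A,B,C,D,E}, S }.
Pass 1: 6 new —
  {F}  = {A,B,C,D,E}ᶜ
  {C,D}  = {A,B,E,F}ᶜ
  {C,D,E}  = {A,B,F}ᶜ
  {A,B,C,F}  = {A,C} ∪ {A,B,F}
  {B,D,E,F}  = {A,C}ᶜ
  {A,B,C,E,F}  = {A,C} ∪ {A,B,E,F}
  |family| = 12
Pass 2: +10 →
  {D}  = {A,B,C,E,F}ᶜ
  {D,E}  = {A,B,C,F}ᶜ
  {A,C,D}  = {C,D} ∪ {A,C}
  {A,C,F}  = {F} ∪ {A,C}
  {C,D,F}  = {C,D} ∪ {F}
  {A,C,D,E}  = {C,D,E} ∪ {A,C}
  {C,D,E,F}  = {C,D,E} ∪ {F}
  {A,B,C,D,F}  = {C,D} ∪ {A,B,C,F}
  {A,B,D,E,F}  = {B,D,E,F} ∪ {A,B,F}
  {B,C,D,E,F}  = {C,D,E} ∪ {B,D,E,F}
  |family| = 22
Pass 3: 13 new —
  {A}  = {B,C,D,E,F}ᶜ
  {C}  = {A,B,D,E,F}ᶜ
  {E}  = {A,B,C,D,F}ᶜ
  {A,B}  = {C,D,E,F}ᶜ
  {B,F}  = {A,C,D,E}ᶜ
  {D,F}  = {F} ∪ {D}
  {A,B,E}  = {C,D,F}ᶜ
  {B,D,E}  = {A,C,F}ᶜ
  {B,E,F}  = {A,C,D}ᶜ
  {D,E,F}  = {D,E} ∪ {F}
  {A,B,D,F}  = {D} ∪ {A,B,F}
  {A,C,D,F}  = {C,D} ∪ {A,C,F}
  {A,C,D,E,F}  = {C,D,E} ∪ {A,C,F}
  |family| = 35
Pass 4 adds 23:
  {B}  = {A,C,D,E,F}ᶜ
  {A,D}  = {A} ∪ {D}
  {A,E}  = {A} ∪ {E}
  {A,F}  = {A} ∪ {F}
  {B,E}  = {A,C,D,F}ᶜ
  {C,E}  = {A,B,D,F}ᶜ
  {C,F}  = {F} ∪ {C}
  {E,F}  = {F} ∪ {E}
  {A,B,C}  = {D,E,F}ᶜ
  {A,B,D}  = {A,B} ∪ {D}
  {A,C,E}  = {E} ∪ {A,C}
  {A,D,E}  = {A} ∪ {D,E}
  {A,D,F}  = {A} ∪ {D,F}
  {B,C,F}  = {B,F} ∪ {C}
  {B,D,F}  = {B,F} ∪ {D}
  {A,B,C,D}  = {C,D} ∪ {A,B}
  {A,B,C,E}  = {D,F}ᶜ
  {A,B,D,E}  = {A,B} ∪ {D,E}
  {A,C,E,F}  = {A,C,F} ∪ {E}
  {A,D,E,F}  = {A} ∪ {D,E,F}
  {B,C,D,E}  = {C,D,E} ∪ {B,D,E}
  {B,C,D,F}  = {C,D} ∪ {B,F}
  {B,C,E,F}  = {B,E,F} ∪ {C}
  |family| = 58
Pass 5: +6 →
  {B,C}  = {A,D,E,F}ᶜ
  {B,D}  = {A,C,E,F}ᶜ
  {A,E,F}  = {E,F} ∪ {A,F}
  {B,C,D}  = {C,D} ∪ {B}
  {B,C,E}  = {A,D,F}ᶜ
  {C,E,F}  = {A,B,D}ᶜ
  |family| = 64
Pass 6: no new sets; the family is a σ-algebra.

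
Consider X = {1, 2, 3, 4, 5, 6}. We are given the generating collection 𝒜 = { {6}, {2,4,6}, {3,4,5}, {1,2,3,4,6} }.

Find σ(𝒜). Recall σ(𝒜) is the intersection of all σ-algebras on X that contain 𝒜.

Answer: σ(𝒜) = { {}, {1}, {2}, {3}, {4}, {5}, {6}, {1,2}, {1,3}, {1,4}, {1,5}, {1,6}, {2,3}, {2,4}, {2,5}, {2,6}, {3,4}, {3,5}, {3,6}, {4,5}, {4,6}, {5,6}, {1,2,3}, {1,2,4}, {1,2,5}, {1,2,6}, {1,3,4}, {1,3,5}, {1,3,6}, {1,4,5}, {1,4,6}, {1,5,6}, {2,3,4}, {2,3,5}, {2,3,6}, {2,4,5}, {2,4,6}, {2,5,6}, {3,4,5}, {3,4,6}, {3,5,6}, {4,5,6}, {1,2,3,4}, {1,2,3,5}, {1,2,3,6}, {1,2,4,5}, {1,2,4,6}, {1,2,5,6}, {1,3,4,5}, {1,3,4,6}, {1,3,5,6}, {1,4,5,6}, {2,3,4,5}, {2,3,4,6}, {2,3,5,6}, {2,4,5,6}, {3,4,5,6}, {1,2,3,4,5}, {1,2,3,4,6}, {1,2,3,5,6}, {1,2,4,5,6}, {1,3,4,5,6}, {2,3,4,5,6}, X }

Derivation:
Start: 𝒜 ∪ {∅, X} = { {}, {6}, {2,4,6}, {3,4,5}, {1,2,3,4,6}, X }.
Step 1: +6 →
  {5}  = ᶜ of {1,2,3,4,6}
  {1,2,6}  = ᶜ of {3,4,5}
  {1,3,5}  = ᶜ of {2,4,6}
  {3,4,5,6}  = {3,4,5} ∪ {6}
  {1,2,3,4,5}  = ᶜ of {6}
  {2,3,4,5,6}  = {2,4,6} ∪ {3,4,5}
  [12 total]
Step 2. New:
  {1}  = ᶜ of {2,3,4,5,6}
  {1,2}  = ᶜ of {3,4,5,6}
  {5,6}  = {6} ∪ {5}
  {1,2,4,6}  = {2,4,6} ∪ {1,2,6}
  {1,2,5,6}  = {5} ∪ {1,2,6}
  {1,3,4,5}  = {3,4,5} ∪ {1,3,5}
  {1,3,5,6}  = {1,3,5} ∪ {6}
  {2,4,5,6}  = {2,4,6} ∪ {5}
  {1,2,3,5,6}  = {1,3,5} ∪ {1,2,6}
  {1,3,4,5,6}  = {3,4,5,6} ∪ {1,3,5}
  [22 total]
Step 3: 14 new —
  {2}  = ᶜ of {1,3,4,5,6}
  {4}  = ᶜ of {1,2,3,5,6}
  {1,3}  = ᶜ of {2,4,5,6}
  {1,5}  = {5} ∪ {1}
  {1,6}  = {6} ∪ {1}
  {2,4}  = ᶜ of {1,3,5,6}
  {2,6}  = ᶜ of {1,3,4,5}
  {3,4}  = ᶜ of {1,2,5,6}
  {3,5}  = ᶜ of {1,2,4,6}
  {1,2,5}  = {1,2} ∪ {5}
  {1,5,6}  = {5,6} ∪ {1}
  {1,2,3,4}  = ᶜ of {5,6}
  {1,2,3,5}  = {1,3,5} ∪ {1,2}
  {1,2,4,5,6}  = {2,4,6} ∪ {1,2,5,6}
  [36 total]
Step 4 (25 new):
  {3}  = ᶜ of {1,2,4,5,6}
  {1,4}  = {1} ∪ {4}
  {2,5}  = {2} ∪ {5}
  {4,5}  = {5} ∪ {4}
  {4,6}  = ᶜ of {1,2,3,5}
  {1,2,3}  = {1,2} ∪ {1,3}
  {1,2,4}  = {1,2} ∪ {4}
  {1,3,4}  = {3,4} ∪ {1}
  {1,3,6}  = {1,6} ∪ {1,3}
  {1,4,5}  = {1,5} ∪ {4}
  {1,4,6}  = {1,6} ∪ {4}
  {2,3,4}  = ᶜ of {1,5,6}
  {2,3,5}  = {2} ∪ {3,5}
  {2,4,5}  = {5} ∪ {2,4}
  {2,5,6}  = {5,6} ∪ {2}
  {3,4,6}  = ᶜ of {1,2,5}
  {3,5,6}  = {5,6} ∪ {3,5}
  {4,5,6}  = {5,6} ∪ {4}
  {1,2,3,6}  = {2,6} ∪ {1,3}
  {1,2,4,5}  = {1,2,5} ∪ {4}
  {1,3,4,6}  = {3,4} ∪ {1,6}
  {1,4,5,6}  = {1,5,6} ∪ {4}
  {2,3,4,5}  = ᶜ of {1,6}
  {2,3,4,6}  = ᶜ of {1,5}
  {2,3,5,6}  = {2,6} ∪ {3,5}
  [61 total]
Step 5. New:
  {2,3}  = ᶜ of {1,4,5,6}
  {3,6}  = ᶜ of {1,2,4,5}
  {2,3,6}  = ᶜ of {1,4,5}
  [64 total]
Step 6 adds nothing — fixpoint reached.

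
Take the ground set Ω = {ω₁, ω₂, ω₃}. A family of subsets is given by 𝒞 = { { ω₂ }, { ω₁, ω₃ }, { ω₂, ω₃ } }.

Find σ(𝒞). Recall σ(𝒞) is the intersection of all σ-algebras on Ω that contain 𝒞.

Take S₀ = 𝒞 ∪ {∅, Ω} = { ∅, { ω₂ }, { ω₁, ω₃ }, { ω₂, ω₃ }, Ω }.
Pass 1: +1 →
  { ω₁ }  = Ω∖{ ω₂, ω₃ }
  |family| = 6
Pass 2. New:
  { ω₁, ω₂ }  = { ω₂ } ∪ { ω₁ }
  |family| = 7
Pass 3: +1 →
  { ω₃ }  = Ω∖{ ω₁, ω₂ }
  |family| = 8
Pass 4 adds nothing — fixpoint reached.

Therefore σ(𝒞) = { ∅, { ω₁ }, { ω₂ }, { ω₃ }, { ω₁, ω₂ }, { ω₁, ω₃ }, { ω₂, ω₃ }, Ω } (|σ(𝒞)| = 8).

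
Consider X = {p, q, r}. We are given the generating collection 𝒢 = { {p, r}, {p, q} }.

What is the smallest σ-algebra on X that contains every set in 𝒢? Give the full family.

|σ(𝒢)| = 8.  σ(𝒢) = { ∅, {p}, {q}, {r}, {p, q}, {p, r}, {q, r}, X }

Check:
Seed the family with 𝒢 together with ∅ and X: { ∅, {p, q}, {p, r}, X }.
Round 1. New:
  {q}  = X∖{p, r}
  {r}  = X∖{p, q}
  |family| = 6
Round 2: +1 →
  {q, r}  = {r} ∪ {q}
  |family| = 7
Round 3. New:
  {p}  = X∖{q, r}
  |family| = 8
Round 4: stable.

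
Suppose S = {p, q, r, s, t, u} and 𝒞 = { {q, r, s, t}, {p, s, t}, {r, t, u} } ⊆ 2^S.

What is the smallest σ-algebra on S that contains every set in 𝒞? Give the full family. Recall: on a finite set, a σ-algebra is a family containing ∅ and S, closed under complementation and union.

Answer: σ(𝒞) = { {}, {p}, {q}, {r}, {s}, {t}, {u}, {p, q}, {p, r}, {p, s}, {p, t}, {p, u}, {q, r}, {q, s}, {q, t}, {q, u}, {r, s}, {r, t}, {r, u}, {s, t}, {s, u}, {t, u}, {p, q, r}, {p, q, s}, {p, q, t}, {p, q, u}, {p, r, s}, {p, r, t}, {p, r, u}, {p, s, t}, {p, s, u}, {p, t, u}, {q, r, s}, {q, r, t}, {q, r, u}, {q, s, t}, {q, s, u}, {q, t, u}, {r, s, t}, {r, s, u}, {r, t, u}, {s, t, u}, {p, q, r, s}, {p, q, r, t}, {p, q, r, u}, {p, q, s, t}, {p, q, s, u}, {p, q, t, u}, {p, r, s, t}, {p, r, s, u}, {p, r, t, u}, {p, s, t, u}, {q, r, s, t}, {q, r, s, u}, {q, r, t, u}, {q, s, t, u}, {r, s, t, u}, {p, q, r, s, t}, {p, q, r, s, u}, {p, q, r, t, u}, {p, q, s, t, u}, {p, r, s, t, u}, {q, r, s, t, u}, S }

Working:
Start: 𝒞 ∪ {∅, S} = { {}, {p, s, t}, {r, t, u}, {q, r, s, t}, S }.
Pass 1 adds 6:
  {p, u}  = complement {q, r, s, t}
  {p, q, s}  = complement {r, t, u}
  {q, r, u}  = complement {p, s, t}
  {p, q, r, s, t}  = {p, s, t} ∪ {q, r, s, t}
  {p, r, s, t, u}  = {p, s, t} ∪ {r, t, u}
  {q, r, s, t, u}  = {r, t, u} ∪ {q, r, s, t}
Pass 2 (10 new):
  {p}  = complement {q, r, s, t, u}
  {q}  = complement {p, r, s, t, u}
  {u}  = complement {p, q, r, s, t}
  {p, q, r, u}  = {p, u} ∪ {q, r, u}
  {p, q, s, t}  = {p, s, t} ∪ {p, q, s}
  {p, q, s, u}  = {p, u} ∪ {p, q, s}
  {p, r, t, u}  = {p, u} ∪ {r, t, u}
  {p, s, t, u}  = {p, s, t} ∪ {p, u}
  {q, r, t, u}  = {q, r, u} ∪ {r, t, u}
  {p, q, r, s, u}  = {q, r, u} ∪ {p, q, s}
Pass 3: +12 →
  {t}  = complement {p, q, r, s, u}
  {p, q}  = {q} ∪ {p}
  {p, s}  = complement {q, r, t, u}
  {q, r}  = complement {p, s, t, u}
  {q, s}  = complement {p, r, t, u}
  {q, u}  = {q} ∪ {u}
  {r, t}  = complement {p, q, s, u}
  {r, u}  = complement {p, q, s, t}
  {s, t}  = complement {p, q, r, u}
  {p, q, u}  = {p, u} ∪ {q}
  {p, q, r, t, u}  = {p, u} ∪ {q, r, t, u}
  {p, q, s, t, u}  = {p, u} ∪ {p, q, s, t}
Pass 4 (26 new):
  {r}  = complement {p, q, s, t, u}
  {s}  = complement {p, q, r, t, u}
  {p, t}  = {t} ∪ {p}
  {q, t}  = {q} ∪ {t}
  {t, u}  = {u} ∪ {t}
  {p, q, r}  = {p, q} ∪ {q, r}
  {p, q, t}  = {p, q} ∪ {t}
  {p, r, t}  = {r, t} ∪ {p}
  {p, r, u}  = {p, u} ∪ {r, u}
  {p, s, u}  = {p, u} ∪ {p, s}
  {p, t, u}  = {p, u} ∪ {t}
  {q, r, s}  = {q, r} ∪ {q, s}
  {q, r, t}  = {q} ∪ {r, t}
  {q, s, t}  = {q} ∪ {s, t}
  {q, s, u}  = {q, u} ∪ {q, s}
  {q, t, u}  = {q, u} ∪ {t}
  {r, s, t}  = complement {p, q, u}
  {s, t, u}  = {u} ∪ {s, t}
  {p, q, r, s}  = {p, q, s} ∪ {q, r}
  {p, q, r, t}  = {p, q} ∪ {r, t}
  {p, q, t, u}  = {t} ∪ {p, q, u}
  {p, r, s, t}  = complement {q, u}
  {p, r, s, u}  = {p, s} ∪ {r, u}
  {q, r, s, u}  = {q, r, u} ∪ {q, s}
  {q, s, t, u}  = {q, u} ∪ {s, t}
  {r, s, t, u}  = complement {p, q}
Pass 5 (5 new):
  {p, r}  = complement {q, s, t, u}
  {r, s}  = complement {p, q, t, u}
  {s, u}  = complement {p, q, r, t}
  {p, r, s}  = complement {q, t, u}
  {r, s, u}  = complement {p, q, t}
Pass 6: no new sets; the family is a σ-algebra.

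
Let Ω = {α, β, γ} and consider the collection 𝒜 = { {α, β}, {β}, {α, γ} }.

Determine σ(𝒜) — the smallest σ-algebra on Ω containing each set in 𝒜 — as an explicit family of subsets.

Take S₀ = 𝒜 ∪ {∅, Ω} = { {}, {β}, {α, β}, {α, γ}, Ω }.
Iteration 1 (1 new):
  {γ}  = complement {α, β}
  [6 total]
Iteration 2: 1 new —
  {β, γ}  = {γ} ∪ {β}
  [7 total]
Iteration 3 (1 new):
  {α}  = complement {β, γ}
  [8 total]
Iteration 4: stable.

|σ(𝒜)| = 8.  σ(𝒜) = { {}, {α}, {β}, {γ}, {α, β}, {α, γ}, {β, γ}, Ω }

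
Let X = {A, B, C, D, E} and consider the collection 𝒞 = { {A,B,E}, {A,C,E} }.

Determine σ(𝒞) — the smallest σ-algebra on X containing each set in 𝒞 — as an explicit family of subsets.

Start: 𝒞 ∪ {∅, X} = { {}, {A,B,E}, {A,C,E}, X }.
Iteration 1: 3 new —
  {B,D}  = complement {A,C,E}
  {C,D}  = complement {A,B,E}
  {A,B,C,E}  = {A,C,E} ∪ {A,B,E}
  |family| = 7
Iteration 2: +4 →
  {D}  = complement {A,B,C,E}
  {B,C,D}  = {C,D} ∪ {B,D}
  {A,B,D,E}  = {A,B,E} ∪ {B,D}
  {A,C,D,E}  = {C,D} ∪ {A,C,E}
  |family| = 11
Iteration 3 adds 3:
  {B}  = complement {A,C,D,E}
  {C}  = complement {A,B,D,E}
  {A,E}  = complement {B,C,D}
  |family| = 14
Iteration 4: +2 →
  {B,C}  = {C} ∪ {B}
  {A,D,E}  = {A,E} ∪ {D}
  |family| = 16
Iteration 5: stable.

σ(𝒞) = { {}, {B}, {C}, {D}, {A,E}, {B,C}, {B,D}, {C,D}, {A,B,E}, {A,C,E}, {A,D,E}, {B,C,D}, {A,B,C,E}, {A,B,D,E}, {A,C,D,E}, X }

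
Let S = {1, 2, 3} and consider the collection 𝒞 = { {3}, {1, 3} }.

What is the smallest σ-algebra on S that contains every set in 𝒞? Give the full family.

Answer: σ(𝒞) = { {}, {1}, {2}, {3}, {1, 2}, {1, 3}, {2, 3}, S }

Trace:
Initial family (4 sets): { {}, {3}, {1, 3}, S }.
Round 1. New:
  {2}  = ᶜ of {1, 3}
  {1, 2}  = ᶜ of {3}
  (now 6)
Round 2 (1 new):
  {2, 3}  = {3} ∪ {2}
  (now 7)
Round 3. New:
  {1}  = ᶜ of {2, 3}
  (now 8)
Round 4 adds nothing — fixpoint reached.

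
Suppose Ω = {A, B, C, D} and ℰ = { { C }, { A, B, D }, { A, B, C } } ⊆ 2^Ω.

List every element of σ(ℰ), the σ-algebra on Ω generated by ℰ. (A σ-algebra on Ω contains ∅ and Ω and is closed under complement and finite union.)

|σ(ℰ)| = 8.  σ(ℰ) = { {}, { C }, { D }, { A, B }, { C, D }, { A, B, C }, { A, B, D }, Ω }

Check:
Begin from { {}, { C }, { A, B, C }, { A, B, D }, Ω } (that is, ℰ plus ∅ and Ω).
Pass 1: +1 →
  { D }  = complement { A, B, C }
  (now 6)
Pass 2 (1 new):
  { C, D }  = { D } ∪ { C }
  (now 7)
Pass 3. New:
  { A, B }  = complement { C, D }
  (now 8)
Pass 4: stable.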